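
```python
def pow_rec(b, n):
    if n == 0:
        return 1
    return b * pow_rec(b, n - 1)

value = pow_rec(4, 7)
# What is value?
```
Call trace:
pow_rec(b=4, n=7)
  pow_rec(b=4, n=6)
    pow_rec(b=4, n=5)
      pow_rec(b=4, n=4)
        pow_rec(b=4, n=3)
          pow_rec(b=4, n=2)
            pow_rec(b=4, n=1)
              pow_rec(b=4, n=0)
              -> return 1
            -> return 4
          -> return 16
        -> return 64
      -> return 256
    -> return 1024
  -> return 4096
-> return 16384

Final answer: 16384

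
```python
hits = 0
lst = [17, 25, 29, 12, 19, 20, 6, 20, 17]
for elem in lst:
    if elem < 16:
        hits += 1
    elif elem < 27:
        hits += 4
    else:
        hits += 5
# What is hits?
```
Trace:
  hits=0
  hits=4, elem=17
  hits=8, elem=25
  hits=13, elem=29
  hits=14, elem=12
  hits=18, elem=19
  hits=22, elem=20
  hits=23, elem=6
  hits=27, elem=20
  hits=31, elem=17

Final answer: 31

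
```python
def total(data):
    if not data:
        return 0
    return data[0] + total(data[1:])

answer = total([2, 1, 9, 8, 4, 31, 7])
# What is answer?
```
Call trace:
total(data=[2, 1, 9, 8, 4, 31, 7])
  total(data=[1, 9, 8, 4, 31, 7])
    total(data=[9, 8, 4, 31, 7])
      total(data=[8, 4, 31, 7])
        total(data=[4, 31, 7])
          total(data=[31, 7])
            total(data=[7])
              total(data=[])
              -> return 0
            -> return 7
          -> return 38
        -> return 42
      -> return 50
    -> return 59
  -> return 60
-> return 62

Final answer: 62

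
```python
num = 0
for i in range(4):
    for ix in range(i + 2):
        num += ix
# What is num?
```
Trace:
  num=0
  num=0, i=0, ix=0
  num=1, i=0, ix=1
  num=1, i=1, ix=0
  num=2, i=1, ix=1
  num=4, i=1, ix=2
  num=4, i=2, ix=0
  num=5, i=2, ix=1
  num=7, i=2, ix=2
  num=10, i=2, ix=3
  num=10, i=3, ix=0
  num=11, i=3, ix=1
  num=13, i=3, ix=2
  num=16, i=3, ix=3
  num=20, i=3, ix=4

Final answer: 20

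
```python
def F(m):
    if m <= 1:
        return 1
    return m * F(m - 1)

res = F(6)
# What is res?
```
Call trace:
F(m=6)
  F(m=5)
    F(m=4)
      F(m=3)
        F(m=2)
          F(m=1)
          -> return 1
        -> return 2
      -> return 6
    -> return 24
  -> return 120
-> return 720

Final answer: 720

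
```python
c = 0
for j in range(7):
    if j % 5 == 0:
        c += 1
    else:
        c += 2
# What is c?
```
Trace:
  c=0
  c=1, j=0
  c=3, j=1
  c=5, j=2
  c=7, j=3
  c=9, j=4
  c=10, j=5
  c=12, j=6

Final answer: 12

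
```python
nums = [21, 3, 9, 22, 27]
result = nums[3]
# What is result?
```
Trace:
  nums=[21, 3, 9, 22, 27]
  nums=[21, 3, 9, 22, 27], result=22

Final answer: 22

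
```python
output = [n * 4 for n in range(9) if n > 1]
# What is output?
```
Trace:
  n=0
  n=1
  n=2
  n=3
  n=4
  n=5
  n=6
  n=7
  n=8
  output=[8, 12, 16, 20, 24, 28, 32]

Final answer: [8, 12, 16, 20, 24, 28, 32]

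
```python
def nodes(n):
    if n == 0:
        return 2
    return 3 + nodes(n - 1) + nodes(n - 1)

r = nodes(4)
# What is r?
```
Call trace (a repeated sub-call is expanded the first time; later identical calls just restate its return value):
nodes(n=4)
  nodes(n=3)
    nodes(n=2)
      nodes(n=1)
        nodes(n=0)
        -> return 2
        nodes(n=0)
        -> return 2
      -> return 7
      nodes(n=1) -> return 7  (same call as traced above)
    -> return 17
    nodes(n=2) -> return 17  (same call as traced above)
  -> return 37
  nodes(n=3) -> return 37  (same call as traced above)
-> return 77

Final answer: 77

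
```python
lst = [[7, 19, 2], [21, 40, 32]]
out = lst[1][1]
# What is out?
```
Trace:
  lst=[[7, 19, 2], [21, 40, 32]]
  lst=[[7, 19, 2], [21, 40, 32]], out=40

Final answer: 40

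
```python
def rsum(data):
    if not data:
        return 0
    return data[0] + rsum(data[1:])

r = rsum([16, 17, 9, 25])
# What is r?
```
Call trace:
rsum(data=[16, 17, 9, 25])
  rsum(data=[17, 9, 25])
    rsum(data=[9, 25])
      rsum(data=[25])
        rsum(data=[])
        -> return 0
      -> return 25
    -> return 34
  -> return 51
-> return 67

Final answer: 67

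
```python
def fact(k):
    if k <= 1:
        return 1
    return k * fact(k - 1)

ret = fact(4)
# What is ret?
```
Call trace:
fact(k=4)
  fact(k=3)
    fact(k=2)
      fact(k=1)
      -> return 1
    -> return 2
  -> return 6
-> return 24

Final answer: 24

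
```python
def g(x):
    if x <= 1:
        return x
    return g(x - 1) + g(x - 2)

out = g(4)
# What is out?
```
Call trace (a repeated sub-call is expanded the first time; later identical calls just restate its return value):
g(x=4)
  g(x=3)
    g(x=2)
      g(x=1)
      -> return 1
      g(x=0)
      -> return 0
    -> return 1
    g(x=1)
    -> return 1
  -> return 2
  g(x=2) -> return 1  (same call as traced above)
-> return 3

Final answer: 3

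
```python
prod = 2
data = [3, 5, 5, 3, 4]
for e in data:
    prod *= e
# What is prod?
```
Trace:
  prod=2
  prod=6, e=3
  prod=30, e=5
  prod=150, e=5
  prod=450, e=3
  prod=1800, e=4

Final answer: 1800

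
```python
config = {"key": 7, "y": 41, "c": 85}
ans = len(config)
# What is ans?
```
Trace:
  config={'key': 7, 'y': 41, 'c': 85}
  config={'key': 7, 'y': 41, 'c': 85}, ans=3

Final answer: 3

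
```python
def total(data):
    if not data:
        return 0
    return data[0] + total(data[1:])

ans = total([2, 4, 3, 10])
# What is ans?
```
Call trace:
total(data=[2, 4, 3, 10])
  total(data=[4, 3, 10])
    total(data=[3, 10])
      total(data=[10])
        total(data=[])
        -> return 0
      -> return 10
    -> return 13
  -> return 17
-> return 19

Final answer: 19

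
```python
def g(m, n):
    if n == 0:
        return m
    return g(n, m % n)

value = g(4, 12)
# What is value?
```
Call trace:
g(m=4, n=12)
  g(m=12, n=4)
    g(m=4, n=0)
    -> return 4
  -> return 4
-> return 4

Final answer: 4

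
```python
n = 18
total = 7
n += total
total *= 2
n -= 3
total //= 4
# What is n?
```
Trace:
  n=18
  n=18, total=7
  n=25, total=7
  n=25, total=14
  n=22, total=14
  n=22, total=3

Final answer: 22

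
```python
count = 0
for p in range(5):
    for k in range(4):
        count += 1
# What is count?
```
Trace:
  count=0
  count=1, p=0, k=0
  count=2, p=0, k=1
  count=3, p=0, k=2
  count=4, p=0, k=3
  count=5, p=1, k=0
  count=6, p=1, k=1
  count=7, p=1, k=2
  count=8, p=1, k=3
  count=9, p=2, k=0
  count=10, p=2, k=1
  count=11, p=2, k=2
  count=12, p=2, k=3
  count=13, p=3, k=0
  count=14, p=3, k=1
  count=15, p=3, k=2
  count=16, p=3, k=3
  count=17, p=4, k=0
  count=18, p=4, k=1
  count=19, p=4, k=2
  count=20, p=4, k=3

Final answer: 20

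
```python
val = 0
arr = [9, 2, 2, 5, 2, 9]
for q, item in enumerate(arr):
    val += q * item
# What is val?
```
Trace:
  val=0
  val=0, q=0, item=9
  val=2, q=1, item=2
  val=6, q=2, item=2
  val=21, q=3, item=5
  val=29, q=4, item=2
  val=74, q=5, item=9

Final answer: 74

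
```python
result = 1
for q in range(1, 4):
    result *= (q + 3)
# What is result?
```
Trace:
  result=1
  result=4, q=1
  result=20, q=2
  result=120, q=3

Final answer: 120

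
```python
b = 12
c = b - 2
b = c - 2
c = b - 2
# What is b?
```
Trace:
  b=12
  b=12, c=10
  b=8, c=10
  b=8, c=6

Final answer: 8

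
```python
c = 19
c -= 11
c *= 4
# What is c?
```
Trace:
  c=19
  c=8
  c=32

Final answer: 32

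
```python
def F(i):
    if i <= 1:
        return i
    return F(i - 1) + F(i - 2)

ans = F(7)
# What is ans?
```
Call trace (a repeated sub-call is expanded the first time; later identical calls just restate its return value):
F(i=7)
  F(i=6)
    F(i=5)
      F(i=4)
        F(i=3)
          F(i=2)
            F(i=1)
            -> return 1
            F(i=0)
            -> return 0
          -> return 1
          F(i=1)
          -> return 1
        -> return 2
        F(i=2) -> return 1  (same call as traced above)
      -> return 3
      F(i=3) -> return 2  (same call as traced above)
    -> return 5
    F(i=4) -> return 3  (same call as traced above)
  -> return 8
  F(i=5) -> return 5  (same call as traced above)
-> return 13

Final answer: 13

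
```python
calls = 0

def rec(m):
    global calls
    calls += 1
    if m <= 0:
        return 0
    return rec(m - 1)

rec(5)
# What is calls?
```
Call trace:
rec(m=5)
  rec(m=4)
    rec(m=3)
      rec(m=2)
        rec(m=1)
          rec(m=0)
          -> return 0
        -> return 0
      -> return 0
    -> return 0
  -> return 0
-> return 0

calls is incremented once per call. rec is entered once for each m = 5, 4, 3, 2, 1, 0 (the m <= 0 call returns without recursing), i.e. 5 + 1 calls.
calls = 6

Final answer: 6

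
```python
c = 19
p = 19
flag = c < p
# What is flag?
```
Trace:
  c=19
  c=19, p=19
  c=19, p=19, flag=False

Final answer: False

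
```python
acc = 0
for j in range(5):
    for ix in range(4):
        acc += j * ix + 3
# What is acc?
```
Trace:
  acc=0
  acc=3, j=0, ix=0
  acc=6, j=0, ix=1
  acc=9, j=0, ix=2
  acc=12, j=0, ix=3
  acc=15, j=1, ix=0
  acc=19, j=1, ix=1
  acc=24, j=1, ix=2
  acc=30, j=1, ix=3
  acc=33, j=2, ix=0
  acc=38, j=2, ix=1
  acc=45, j=2, ix=2
  acc=54, j=2, ix=3
  acc=57, j=3, ix=0
  acc=63, j=3, ix=1
  acc=72, j=3, ix=2
  acc=84, j=3, ix=3
  acc=87, j=4, ix=0
  acc=94, j=4, ix=1
  acc=105, j=4, ix=2
  acc=120, j=4, ix=3

Final answer: 120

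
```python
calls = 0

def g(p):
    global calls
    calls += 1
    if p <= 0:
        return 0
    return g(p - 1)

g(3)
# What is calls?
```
Call trace:
g(p=3)
  g(p=2)
    g(p=1)
      g(p=0)
      -> return 0
    -> return 0
  -> return 0
-> return 0

calls is incremented once per call. g is entered once for each p = 3, 2, 1, 0 (the p <= 0 call returns without recursing), i.e. 3 + 1 calls.
calls = 4

Final answer: 4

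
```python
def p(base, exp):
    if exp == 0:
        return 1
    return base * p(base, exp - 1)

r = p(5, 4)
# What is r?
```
Call trace:
p(base=5, exp=4)
  p(base=5, exp=3)
    p(base=5, exp=2)
      p(base=5, exp=1)
        p(base=5, exp=0)
        -> return 1
      -> return 5
    -> return 25
  -> return 125
-> return 625

Final answer: 625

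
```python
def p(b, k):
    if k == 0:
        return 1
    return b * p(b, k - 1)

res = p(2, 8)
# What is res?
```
Call trace:
p(b=2, k=8)
  p(b=2, k=7)
    p(b=2, k=6)
      p(b=2, k=5)
        p(b=2, k=4)
          p(b=2, k=3)
            p(b=2, k=2)
              p(b=2, k=1)
                p(b=2, k=0)
                -> return 1
              -> return 2
            -> return 4
          -> return 8
        -> return 16
      -> return 32
    -> return 64
  -> return 128
-> return 256

Final answer: 256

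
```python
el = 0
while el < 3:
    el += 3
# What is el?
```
Trace:
  el=0
  el=3

Final answer: 3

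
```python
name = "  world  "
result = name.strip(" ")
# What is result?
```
Trace:
  name='  world  '
  name='  world  ', result='world'

Final answer: 'world'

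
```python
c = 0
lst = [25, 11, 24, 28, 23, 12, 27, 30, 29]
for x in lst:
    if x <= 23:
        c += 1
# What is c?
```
Trace:
  c=0
  c=0, x=25
  c=1, x=11
  c=1, x=24
  c=1, x=28
  c=2, x=23
  c=3, x=12
  c=3, x=27
  c=3, x=30
  c=3, x=29

Final answer: 3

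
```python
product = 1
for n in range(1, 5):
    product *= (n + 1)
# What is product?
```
Trace:
  product=1
  product=2, n=1
  product=6, n=2
  product=24, n=3
  product=120, n=4

Final answer: 120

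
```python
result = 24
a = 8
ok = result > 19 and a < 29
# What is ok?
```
Trace:
  result=24
  result=24, a=8
  result=24, a=8, ok=True

Final answer: True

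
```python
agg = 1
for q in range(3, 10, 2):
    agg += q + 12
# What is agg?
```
Trace:
  agg=1
  agg=16, q=3
  agg=33, q=5
  agg=52, q=7
  agg=73, q=9

Final answer: 73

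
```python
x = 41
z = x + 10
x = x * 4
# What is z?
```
Trace:
  x=41
  x=41, z=51
  x=164, z=51

Final answer: 51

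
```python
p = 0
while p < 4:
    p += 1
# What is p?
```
Trace:
  p=0
  p=1
  p=2
  p=3
  p=4

Final answer: 4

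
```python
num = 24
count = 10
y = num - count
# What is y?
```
Trace:
  num=24
  num=24, count=10
  num=24, count=10, y=14

Final answer: 14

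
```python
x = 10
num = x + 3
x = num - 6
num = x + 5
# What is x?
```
Trace:
  x=10
  x=10, num=13
  x=7, num=13
  x=7, num=12

Final answer: 7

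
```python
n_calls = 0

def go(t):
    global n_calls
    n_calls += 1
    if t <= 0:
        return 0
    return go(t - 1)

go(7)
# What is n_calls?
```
Call trace:
go(t=7)
  go(t=6)
    go(t=5)
      go(t=4)
        go(t=3)
          go(t=2)
            go(t=1)
              go(t=0)
              -> return 0
            -> return 0
          -> return 0
        -> return 0
      -> return 0
    -> return 0
  -> return 0
-> return 0

n_calls is incremented once per call. go is entered once for each t = 7, 6, 5, 4, 3, 2, 1, 0 (the t <= 0 call returns without recursing), i.e. 7 + 1 calls.
n_calls = 8

Final answer: 8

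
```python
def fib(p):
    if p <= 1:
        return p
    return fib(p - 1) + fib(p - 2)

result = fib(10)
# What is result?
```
Call trace (a repeated sub-call is expanded the first time; later identical calls just restate its return value):
fib(p=10)
  fib(p=9)
    fib(p=8)
      fib(p=7)
        fib(p=6)
          fib(p=5)
            fib(p=4)
              fib(p=3)
                fib(p=2)
                  fib(p=1)
                  -> return 1
                  fib(p=0)
                  -> return 0
                -> return 1
                fib(p=1)
                -> return 1
              -> return 2
              fib(p=2) -> return 1  (same call as traced above)
            -> return 3
            fib(p=3) -> return 2  (same call as traced above)
          -> return 5
          fib(p=4) -> return 3  (same call as traced above)
        -> return 8
        fib(p=5) -> return 5  (same call as traced above)
      -> return 13
      fib(p=6) -> return 8  (same call as traced above)
    -> return 21
    fib(p=7) -> return 13  (same call as traced above)
  -> return 34
  fib(p=8) -> return 21  (same call as traced above)
-> return 55

Final answer: 55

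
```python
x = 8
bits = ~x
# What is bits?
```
Trace:
  x=8
  x=8, bits=-9

Final answer: -9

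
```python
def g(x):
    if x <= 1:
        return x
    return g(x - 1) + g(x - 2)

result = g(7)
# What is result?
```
Call trace (a repeated sub-call is expanded the first time; later identical calls just restate its return value):
g(x=7)
  g(x=6)
    g(x=5)
      g(x=4)
        g(x=3)
          g(x=2)
            g(x=1)
            -> return 1
            g(x=0)
            -> return 0
          -> return 1
          g(x=1)
          -> return 1
        -> return 2
        g(x=2) -> return 1  (same call as traced above)
      -> return 3
      g(x=3) -> return 2  (same call as traced above)
    -> return 5
    g(x=4) -> return 3  (same call as traced above)
  -> return 8
  g(x=5) -> return 5  (same call as traced above)
-> return 13

Final answer: 13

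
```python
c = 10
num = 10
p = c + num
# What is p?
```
Trace:
  c=10
  c=10, num=10
  c=10, num=10, p=20

Final answer: 20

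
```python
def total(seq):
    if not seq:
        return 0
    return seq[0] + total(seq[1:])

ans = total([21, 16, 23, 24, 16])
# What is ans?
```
Call trace:
total(seq=[21, 16, 23, 24, 16])
  total(seq=[16, 23, 24, 16])
    total(seq=[23, 24, 16])
      total(seq=[24, 16])
        total(seq=[16])
          total(seq=[])
          -> return 0
        -> return 16
      -> return 40
    -> return 63
  -> return 79
-> return 100

Final answer: 100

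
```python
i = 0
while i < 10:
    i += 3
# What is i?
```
Trace:
  i=0
  i=3
  i=6
  i=9
  i=12

Final answer: 12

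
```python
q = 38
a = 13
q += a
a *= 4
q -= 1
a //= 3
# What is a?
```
Trace:
  q=38
  q=38, a=13
  q=51, a=13
  q=51, a=52
  q=50, a=52
  q=50, a=17

Final answer: 17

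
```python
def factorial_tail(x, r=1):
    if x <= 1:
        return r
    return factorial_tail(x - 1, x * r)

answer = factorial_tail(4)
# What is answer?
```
Call trace:
factorial_tail(x=4, r=1)
  factorial_tail(x=3, r=4)
    factorial_tail(x=2, r=12)
      factorial_tail(x=1, r=24)
      -> return 24
    -> return 24
  -> return 24
-> return 24

Final answer: 24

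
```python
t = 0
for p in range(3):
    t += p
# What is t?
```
Trace:
  t=0
  t=0, p=0
  t=1, p=1
  t=3, p=2

Final answer: 3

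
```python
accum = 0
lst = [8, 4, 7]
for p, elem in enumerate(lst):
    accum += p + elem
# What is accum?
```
Trace:
  accum=0
  accum=8, p=0, elem=8
  accum=13, p=1, elem=4
  accum=22, p=2, elem=7

Final answer: 22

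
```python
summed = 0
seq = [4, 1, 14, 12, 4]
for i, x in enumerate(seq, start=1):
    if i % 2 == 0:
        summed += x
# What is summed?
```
Trace:
  summed=0
  summed=0, i=1, x=4
  summed=1, i=2, x=1
  summed=1, i=3, x=14
  summed=13, i=4, x=12
  summed=13, i=5, x=4

Final answer: 13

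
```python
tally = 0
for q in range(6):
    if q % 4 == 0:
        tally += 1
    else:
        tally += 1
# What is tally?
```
Trace:
  tally=0
  tally=1, q=0
  tally=2, q=1
  tally=3, q=2
  tally=4, q=3
  tally=5, q=4
  tally=6, q=5

Final answer: 6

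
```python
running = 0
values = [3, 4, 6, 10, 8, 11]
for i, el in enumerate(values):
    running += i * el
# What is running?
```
Trace:
  running=0
  running=0, i=0, el=3
  running=4, i=1, el=4
  running=16, i=2, el=6
  running=46, i=3, el=10
  running=78, i=4, el=8
  running=133, i=5, el=11

Final answer: 133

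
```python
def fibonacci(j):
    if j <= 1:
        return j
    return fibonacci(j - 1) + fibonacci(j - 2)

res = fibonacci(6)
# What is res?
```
Call trace (a repeated sub-call is expanded the first time; later identical calls just restate its return value):
fibonacci(j=6)
  fibonacci(j=5)
    fibonacci(j=4)
      fibonacci(j=3)
        fibonacci(j=2)
          fibonacci(j=1)
          -> return 1
          fibonacci(j=0)
          -> return 0
        -> return 1
        fibonacci(j=1)
        -> return 1
      -> return 2
      fibonacci(j=2) -> return 1  (same call as traced above)
    -> return 3
    fibonacci(j=3) -> return 2  (same call as traced above)
  -> return 5
  fibonacci(j=4) -> return 3  (same call as traced above)
-> return 8

Final answer: 8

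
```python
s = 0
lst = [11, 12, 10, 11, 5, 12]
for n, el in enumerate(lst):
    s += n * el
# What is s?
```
Trace:
  s=0
  s=0, n=0, el=11
  s=12, n=1, el=12
  s=32, n=2, el=10
  s=65, n=3, el=11
  s=85, n=4, el=5
  s=145, n=5, el=12

Final answer: 145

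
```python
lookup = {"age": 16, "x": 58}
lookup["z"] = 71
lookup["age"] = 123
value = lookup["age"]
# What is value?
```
Trace:
  lookup={'age': 16, 'x': 58}
  lookup={'age': 16, 'x': 58, 'z': 71}
  lookup={'age': 123, 'x': 58, 'z': 71}
  lookup={'age': 123, 'x': 58, 'z': 71}, value=123

Final answer: 123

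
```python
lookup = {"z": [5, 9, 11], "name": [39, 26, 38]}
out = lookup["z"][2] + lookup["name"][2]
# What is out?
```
Trace:
  lookup={'z': [5, 9, 11], 'name': [39, 26, 38]}
  lookup={'z': [5, 9, 11], 'name': [39, 26, 38]}, out=49

Final answer: 49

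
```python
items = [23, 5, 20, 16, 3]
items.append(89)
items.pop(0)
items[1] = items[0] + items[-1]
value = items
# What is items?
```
Trace:
  items=[23, 5, 20, 16, 3]
  items=[23, 5, 20, 16, 3, 89]
  items=[5, 20, 16, 3, 89]
  items=[5, 94, 16, 3, 89]
  items=[5, 94, 16, 3, 89], value=[5, 94, 16, 3, 89]

Final answer: [5, 94, 16, 3, 89]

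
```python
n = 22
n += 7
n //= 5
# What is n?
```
Trace:
  n=22
  n=29
  n=5

Final answer: 5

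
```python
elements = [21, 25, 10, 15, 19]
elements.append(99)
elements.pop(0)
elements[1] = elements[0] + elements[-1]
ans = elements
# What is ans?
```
Trace:
  elements=[21, 25, 10, 15, 19]
  elements=[21, 25, 10, 15, 19, 99]
  elements=[25, 10, 15, 19, 99]
  elements=[25, 124, 15, 19, 99]
  elements=[25, 124, 15, 19, 99], ans=[25, 124, 15, 19, 99]

Final answer: [25, 124, 15, 19, 99]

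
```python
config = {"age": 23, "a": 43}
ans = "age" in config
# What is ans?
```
Trace:
  config={'age': 23, 'a': 43}
  config={'age': 23, 'a': 43}, ans=True

Final answer: True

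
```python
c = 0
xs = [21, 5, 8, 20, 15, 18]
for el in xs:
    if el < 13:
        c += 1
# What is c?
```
Trace:
  c=0
  c=0, el=21
  c=1, el=5
  c=2, el=8
  c=2, el=20
  c=2, el=15
  c=2, el=18

Final answer: 2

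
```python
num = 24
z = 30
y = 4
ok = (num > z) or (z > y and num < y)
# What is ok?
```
Trace:
  num=24
  num=24, z=30
  num=24, z=30, y=4
  num=24, z=30, y=4, ok=False

Final answer: False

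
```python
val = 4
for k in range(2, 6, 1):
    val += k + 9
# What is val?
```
Trace:
  val=4
  val=15, k=2
  val=27, k=3
  val=40, k=4
  val=54, k=5

Final answer: 54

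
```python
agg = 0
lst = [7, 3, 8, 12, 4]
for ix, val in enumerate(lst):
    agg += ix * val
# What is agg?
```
Trace:
  agg=0
  agg=0, ix=0, val=7
  agg=3, ix=1, val=3
  agg=19, ix=2, val=8
  agg=55, ix=3, val=12
  agg=71, ix=4, val=4

Final answer: 71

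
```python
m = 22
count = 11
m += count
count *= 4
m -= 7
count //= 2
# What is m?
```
Trace:
  m=22
  m=22, count=11
  m=33, count=11
  m=33, count=44
  m=26, count=44
  m=26, count=22

Final answer: 26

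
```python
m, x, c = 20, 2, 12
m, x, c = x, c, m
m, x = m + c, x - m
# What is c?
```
Trace:
  m=20, x=2, c=12
  m=2, x=12, c=20
  m=22, x=10, c=20

Final answer: 20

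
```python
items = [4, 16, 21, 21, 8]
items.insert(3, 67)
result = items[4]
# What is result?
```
Trace:
  items=[4, 16, 21, 21, 8]
  items=[4, 16, 21, 67, 21, 8]
  items=[4, 16, 21, 67, 21, 8], result=21

Final answer: 21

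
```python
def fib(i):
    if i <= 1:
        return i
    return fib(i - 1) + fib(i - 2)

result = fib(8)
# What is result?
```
Call trace (a repeated sub-call is expanded the first time; later identical calls just restate its return value):
fib(i=8)
  fib(i=7)
    fib(i=6)
      fib(i=5)
        fib(i=4)
          fib(i=3)
            fib(i=2)
              fib(i=1)
              -> return 1
              fib(i=0)
              -> return 0
            -> return 1
            fib(i=1)
            -> return 1
          -> return 2
          fib(i=2) -> return 1  (same call as traced above)
        -> return 3
        fib(i=3) -> return 2  (same call as traced above)
      -> return 5
      fib(i=4) -> return 3  (same call as traced above)
    -> return 8
    fib(i=5) -> return 5  (same call as traced above)
  -> return 13
  fib(i=6) -> return 8  (same call as traced above)
-> return 21

Final answer: 21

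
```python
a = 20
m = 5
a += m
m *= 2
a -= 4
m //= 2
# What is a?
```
Trace:
  a=20
  a=20, m=5
  a=25, m=5
  a=25, m=10
  a=21, m=10
  a=21, m=5

Final answer: 21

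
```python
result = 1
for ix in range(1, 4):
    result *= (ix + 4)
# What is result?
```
Trace:
  result=1
  result=5, ix=1
  result=30, ix=2
  result=210, ix=3

Final answer: 210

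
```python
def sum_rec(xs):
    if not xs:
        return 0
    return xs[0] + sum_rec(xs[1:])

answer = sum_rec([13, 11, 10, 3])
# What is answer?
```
Call trace:
sum_rec(xs=[13, 11, 10, 3])
  sum_rec(xs=[11, 10, 3])
    sum_rec(xs=[10, 3])
      sum_rec(xs=[3])
        sum_rec(xs=[])
        -> return 0
      -> return 3
    -> return 13
  -> return 24
-> return 37

Final answer: 37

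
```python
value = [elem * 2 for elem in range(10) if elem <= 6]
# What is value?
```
Trace:
  elem=0
  elem=1
  elem=2
  elem=3
  elem=4
  elem=5
  elem=6
  elem=7
  elem=8
  elem=9
  value=[0, 2, 4, 6, 8, 10, 12]

Final answer: [0, 2, 4, 6, 8, 10, 12]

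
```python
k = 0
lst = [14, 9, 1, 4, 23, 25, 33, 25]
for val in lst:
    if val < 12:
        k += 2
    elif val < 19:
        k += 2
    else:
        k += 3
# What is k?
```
Trace:
  k=0
  k=2, val=14
  k=4, val=9
  k=6, val=1
  k=8, val=4
  k=11, val=23
  k=14, val=25
  k=17, val=33
  k=20, val=25

Final answer: 20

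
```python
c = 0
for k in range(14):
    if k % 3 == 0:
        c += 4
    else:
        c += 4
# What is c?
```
Trace:
  c=0
  c=4, k=0
  c=8, k=1
  c=12, k=2
  c=16, k=3
  c=20, k=4
  c=24, k=5
  c=28, k=6
  c=32, k=7
  c=36, k=8
  c=40, k=9
  c=44, k=10
  c=48, k=11
  c=52, k=12
  c=56, k=13

Final answer: 56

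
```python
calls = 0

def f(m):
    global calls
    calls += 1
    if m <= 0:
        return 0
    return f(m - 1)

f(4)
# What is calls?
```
Call trace:
f(m=4)
  f(m=3)
    f(m=2)
      f(m=1)
        f(m=0)
        -> return 0
      -> return 0
    -> return 0
  -> return 0
-> return 0

calls is incremented once per call. f is entered once for each m = 4, 3, 2, 1, 0 (the m <= 0 call returns without recursing), i.e. 4 + 1 calls.
calls = 5

Final answer: 5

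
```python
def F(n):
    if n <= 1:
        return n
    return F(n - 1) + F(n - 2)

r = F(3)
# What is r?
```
Call trace:
F(n=3)
  F(n=2)
    F(n=1)
    -> return 1
    F(n=0)
    -> return 0
  -> return 1
  F(n=1)
  -> return 1
-> return 2

Final answer: 2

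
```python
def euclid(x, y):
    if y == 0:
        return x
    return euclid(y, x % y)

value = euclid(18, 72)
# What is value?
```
Call trace:
euclid(x=18, y=72)
  euclid(x=72, y=18)
    euclid(x=18, y=0)
    -> return 18
  -> return 18
-> return 18

Final answer: 18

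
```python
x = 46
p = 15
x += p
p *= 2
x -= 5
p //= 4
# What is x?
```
Trace:
  x=46
  x=46, p=15
  x=61, p=15
  x=61, p=30
  x=56, p=30
  x=56, p=7

Final answer: 56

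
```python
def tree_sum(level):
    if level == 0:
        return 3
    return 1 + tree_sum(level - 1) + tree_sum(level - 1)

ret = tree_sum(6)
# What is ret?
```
Call trace (a repeated sub-call is expanded the first time; later identical calls just restate its return value):
tree_sum(level=6)
  tree_sum(level=5)
    tree_sum(level=4)
      tree_sum(level=3)
        tree_sum(level=2)
          tree_sum(level=1)
            tree_sum(level=0)
            -> return 3
            tree_sum(level=0)
            -> return 3
          -> return 7
          tree_sum(level=1) -> return 7  (same call as traced above)
        -> return 15
        tree_sum(level=2) -> return 15  (same call as traced above)
      -> return 31
      tree_sum(level=3) -> return 31  (same call as traced above)
    -> return 63
    tree_sum(level=4) -> return 63  (same call as traced above)
  -> return 127
  tree_sum(level=5) -> return 127  (same call as traced above)
-> return 255

Final answer: 255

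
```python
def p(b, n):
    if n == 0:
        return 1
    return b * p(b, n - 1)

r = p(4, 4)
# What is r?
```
Call trace:
p(b=4, n=4)
  p(b=4, n=3)
    p(b=4, n=2)
      p(b=4, n=1)
        p(b=4, n=0)
        -> return 1
      -> return 4
    -> return 16
  -> return 64
-> return 256

Final answer: 256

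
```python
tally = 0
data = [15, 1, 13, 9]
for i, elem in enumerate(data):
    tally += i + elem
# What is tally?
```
Trace:
  tally=0
  tally=15, i=0, elem=15
  tally=17, i=1, elem=1
  tally=32, i=2, elem=13
  tally=44, i=3, elem=9

Final answer: 44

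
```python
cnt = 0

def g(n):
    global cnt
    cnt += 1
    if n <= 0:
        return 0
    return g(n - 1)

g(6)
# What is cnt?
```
Call trace:
g(n=6)
  g(n=5)
    g(n=4)
      g(n=3)
        g(n=2)
          g(n=1)
            g(n=0)
            -> return 0
          -> return 0
        -> return 0
      -> return 0
    -> return 0
  -> return 0
-> return 0

cnt is incremented once per call. g is entered once for each n = 6, 5, 4, 3, 2, 1, 0 (the n <= 0 call returns without recursing), i.e. 6 + 1 calls.
cnt = 7

Final answer: 7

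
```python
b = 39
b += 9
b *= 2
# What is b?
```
Trace:
  b=39
  b=48
  b=96

Final answer: 96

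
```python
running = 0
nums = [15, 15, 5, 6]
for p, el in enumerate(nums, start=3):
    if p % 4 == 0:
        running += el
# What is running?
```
Trace:
  running=0
  running=0, p=3, el=15
  running=15, p=4, el=15
  running=15, p=5, el=5
  running=15, p=6, el=6

Final answer: 15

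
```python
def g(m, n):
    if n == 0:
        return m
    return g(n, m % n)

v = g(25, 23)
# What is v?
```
Call trace:
g(m=25, n=23)
  g(m=23, n=2)
    g(m=2, n=1)
      g(m=1, n=0)
      -> return 1
    -> return 1
  -> return 1
-> return 1

Final answer: 1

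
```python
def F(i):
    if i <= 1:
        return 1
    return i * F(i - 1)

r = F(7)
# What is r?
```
Call trace:
F(i=7)
  F(i=6)
    F(i=5)
      F(i=4)
        F(i=3)
          F(i=2)
            F(i=1)
            -> return 1
          -> return 2
        -> return 6
      -> return 24
    -> return 120
  -> return 720
-> return 5040

Final answer: 5040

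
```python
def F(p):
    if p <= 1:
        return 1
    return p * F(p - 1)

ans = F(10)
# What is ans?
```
Call trace:
F(p=10)
  F(p=9)
    F(p=8)
      F(p=7)
        F(p=6)
          F(p=5)
            F(p=4)
              F(p=3)
                F(p=2)
                  F(p=1)
                  -> return 1
                -> return 2
              -> return 6
            -> return 24
          -> return 120
        -> return 720
      -> return 5040
    -> return 40320
  -> return 362880
-> return 3628800

Final answer: 3628800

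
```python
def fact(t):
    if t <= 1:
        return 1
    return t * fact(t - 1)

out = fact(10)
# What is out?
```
Call trace:
fact(t=10)
  fact(t=9)
    fact(t=8)
      fact(t=7)
        fact(t=6)
          fact(t=5)
            fact(t=4)
              fact(t=3)
                fact(t=2)
                  fact(t=1)
                  -> return 1
                -> return 2
              -> return 6
            -> return 24
          -> return 120
        -> return 720
      -> return 5040
    -> return 40320
  -> return 362880
-> return 3628800

Final answer: 3628800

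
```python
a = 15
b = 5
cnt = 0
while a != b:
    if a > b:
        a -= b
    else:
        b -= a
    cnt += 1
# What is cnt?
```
Trace:
  a=15
  a=15, b=5
  a=15, b=5, cnt=0
  a=10, b=5, cnt=1
  a=5, b=5, cnt=2

Final answer: 2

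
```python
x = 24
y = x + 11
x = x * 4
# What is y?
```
Trace:
  x=24
  x=24, y=35
  x=96, y=35

Final answer: 35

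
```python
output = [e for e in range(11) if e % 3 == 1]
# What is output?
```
Trace:
  e=0
  e=1
  e=2
  e=3
  e=4
  e=5
  e=6
  e=7
  e=8
  e=9
  e=10
  output=[1, 4, 7, 10]

Final answer: [1, 4, 7, 10]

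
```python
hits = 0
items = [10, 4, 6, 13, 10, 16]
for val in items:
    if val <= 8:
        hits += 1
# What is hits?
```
Trace:
  hits=0
  hits=0, val=10
  hits=1, val=4
  hits=2, val=6
  hits=2, val=13
  hits=2, val=10
  hits=2, val=16

Final answer: 2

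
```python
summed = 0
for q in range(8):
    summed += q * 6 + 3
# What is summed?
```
Trace:
  summed=0
  summed=3, q=0
  summed=12, q=1
  summed=27, q=2
  summed=48, q=3
  summed=75, q=4
  summed=108, q=5
  summed=147, q=6
  summed=192, q=7

Final answer: 192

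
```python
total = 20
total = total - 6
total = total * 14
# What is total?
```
Trace:
  total=20
  total=14
  total=196

Final answer: 196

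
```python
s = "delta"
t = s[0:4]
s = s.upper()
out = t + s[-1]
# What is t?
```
Trace:
  s='delta'
  s='delta', t='delt'
  s='DELTA', t='delt'
  s='DELTA', t='delt', out='deltA'

Final answer: 'delt'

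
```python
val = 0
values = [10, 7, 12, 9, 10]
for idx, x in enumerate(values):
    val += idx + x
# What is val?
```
Trace:
  val=0
  val=10, idx=0, x=10
  val=18, idx=1, x=7
  val=32, idx=2, x=12
  val=44, idx=3, x=9
  val=58, idx=4, x=10

Final answer: 58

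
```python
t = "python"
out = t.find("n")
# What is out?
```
Trace:
  t='python'
  t='python', out=5

Final answer: 5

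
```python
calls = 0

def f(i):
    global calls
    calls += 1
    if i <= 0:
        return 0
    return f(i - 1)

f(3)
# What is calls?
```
Call trace:
f(i=3)
  f(i=2)
    f(i=1)
      f(i=0)
      -> return 0
    -> return 0
  -> return 0
-> return 0

calls is incremented once per call. f is entered once for each i = 3, 2, 1, 0 (the i <= 0 call returns without recursing), i.e. 3 + 1 calls.
calls = 4

Final answer: 4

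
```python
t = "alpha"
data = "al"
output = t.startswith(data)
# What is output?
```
Trace:
  t='alpha'
  t='alpha', data='al'
  t='alpha', data='al', output=True

Final answer: True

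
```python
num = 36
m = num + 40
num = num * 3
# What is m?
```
Trace:
  num=36
  num=36, m=76
  num=108, m=76

Final answer: 76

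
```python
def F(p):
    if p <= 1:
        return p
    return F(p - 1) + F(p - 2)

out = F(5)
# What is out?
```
Call trace (a repeated sub-call is expanded the first time; later identical calls just restate its return value):
F(p=5)
  F(p=4)
    F(p=3)
      F(p=2)
        F(p=1)
        -> return 1
        F(p=0)
        -> return 0
      -> return 1
      F(p=1)
      -> return 1
    -> return 2
    F(p=2) -> return 1  (same call as traced above)
  -> return 3
  F(p=3) -> return 2  (same call as traced above)
-> return 5

Final answer: 5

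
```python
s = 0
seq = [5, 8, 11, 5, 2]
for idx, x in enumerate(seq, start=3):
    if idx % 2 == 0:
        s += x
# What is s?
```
Trace:
  s=0
  s=0, idx=3, x=5
  s=8, idx=4, x=8
  s=8, idx=5, x=11
  s=13, idx=6, x=5
  s=13, idx=7, x=2

Final answer: 13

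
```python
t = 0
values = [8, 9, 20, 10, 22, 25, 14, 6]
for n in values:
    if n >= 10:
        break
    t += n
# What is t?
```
Trace:
  t=0
  t=8, n=8
  t=17, n=9
  t=17, n=20

Final answer: 17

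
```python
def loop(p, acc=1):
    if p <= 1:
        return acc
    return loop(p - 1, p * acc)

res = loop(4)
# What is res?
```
Call trace:
loop(p=4, acc=1)
  loop(p=3, acc=4)
    loop(p=2, acc=12)
      loop(p=1, acc=24)
      -> return 24
    -> return 24
  -> return 24
-> return 24

Final answer: 24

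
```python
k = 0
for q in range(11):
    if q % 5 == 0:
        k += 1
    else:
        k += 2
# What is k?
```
Trace:
  k=0
  k=1, q=0
  k=3, q=1
  k=5, q=2
  k=7, q=3
  k=9, q=4
  k=10, q=5
  k=12, q=6
  k=14, q=7
  k=16, q=8
  k=18, q=9
  k=19, q=10

Final answer: 19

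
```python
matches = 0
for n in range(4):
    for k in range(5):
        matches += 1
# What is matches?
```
Trace:
  matches=0
  matches=1, n=0, k=0
  matches=2, n=0, k=1
  matches=3, n=0, k=2
  matches=4, n=0, k=3
  matches=5, n=0, k=4
  matches=6, n=1, k=0
  matches=7, n=1, k=1
  matches=8, n=1, k=2
  matches=9, n=1, k=3
  matches=10, n=1, k=4
  matches=11, n=2, k=0
  matches=12, n=2, k=1
  matches=13, n=2, k=2
  matches=14, n=2, k=3
  matches=15, n=2, k=4
  matches=16, n=3, k=0
  matches=17, n=3, k=1
  matches=18, n=3, k=2
  matches=19, n=3, k=3
  matches=20, n=3, k=4

Final answer: 20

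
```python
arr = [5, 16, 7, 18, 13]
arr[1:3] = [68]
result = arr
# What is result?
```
Trace:
  arr=[5, 16, 7, 18, 13]
  arr=[5, 68, 18, 13]
  arr=[5, 68, 18, 13], result=[5, 68, 18, 13]

Final answer: [5, 68, 18, 13]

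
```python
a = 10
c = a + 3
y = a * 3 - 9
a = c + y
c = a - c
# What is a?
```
Trace:
  a=10
  a=10, c=13
  a=10, c=13, y=21
  a=34, c=13, y=21
  a=34, c=21, y=21

Final answer: 34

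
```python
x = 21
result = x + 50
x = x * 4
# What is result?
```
Trace:
  x=21
  x=21, result=71
  x=84, result=71

Final answer: 71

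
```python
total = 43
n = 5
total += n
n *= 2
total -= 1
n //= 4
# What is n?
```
Trace:
  total=43
  total=43, n=5
  total=48, n=5
  total=48, n=10
  total=47, n=10
  total=47, n=2

Final answer: 2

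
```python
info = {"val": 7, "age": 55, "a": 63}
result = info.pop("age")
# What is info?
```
Trace:
  info={'val': 7, 'age': 55, 'a': 63}
  info={'val': 7, 'a': 63}, result=55

Final answer: {'val': 7, 'a': 63}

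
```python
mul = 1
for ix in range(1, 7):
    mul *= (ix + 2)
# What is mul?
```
Trace:
  mul=1
  mul=3, ix=1
  mul=12, ix=2
  mul=60, ix=3
  mul=360, ix=4
  mul=2520, ix=5
  mul=20160, ix=6

Final answer: 20160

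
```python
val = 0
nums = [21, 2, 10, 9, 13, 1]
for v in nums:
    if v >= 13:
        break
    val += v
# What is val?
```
Trace:
  val=0
  val=0, v=21

Final answer: 0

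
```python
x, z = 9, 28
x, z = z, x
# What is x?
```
Trace:
  x=9, z=28
  x=28, z=9

Final answer: 28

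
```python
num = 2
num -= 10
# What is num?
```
Trace:
  num=2
  num=-8

Final answer: -8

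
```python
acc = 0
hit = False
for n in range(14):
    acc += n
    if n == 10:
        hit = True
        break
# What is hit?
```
Trace:
  acc=0
  acc=0, hit=False
  acc=0, hit=False, n=0
  acc=1, hit=False, n=1
  acc=3, hit=False, n=2
  acc=6, hit=False, n=3
  acc=10, hit=False, n=4
  acc=15, hit=False, n=5
  acc=21, hit=False, n=6
  acc=28, hit=False, n=7
  acc=36, hit=False, n=8
  acc=45, hit=False, n=9
  acc=55, hit=True, n=10

Final answer: True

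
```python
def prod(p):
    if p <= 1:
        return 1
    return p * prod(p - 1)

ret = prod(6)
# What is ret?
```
Call trace:
prod(p=6)
  prod(p=5)
    prod(p=4)
      prod(p=3)
        prod(p=2)
          prod(p=1)
          -> return 1
        -> return 2
      -> return 6
    -> return 24
  -> return 120
-> return 720

Final answer: 720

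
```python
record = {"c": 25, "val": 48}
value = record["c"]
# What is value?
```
Trace:
  record={'c': 25, 'val': 48}
  record={'c': 25, 'val': 48}, value=25

Final answer: 25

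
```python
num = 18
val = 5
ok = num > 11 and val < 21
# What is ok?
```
Trace:
  num=18
  num=18, val=5
  num=18, val=5, ok=True

Final answer: True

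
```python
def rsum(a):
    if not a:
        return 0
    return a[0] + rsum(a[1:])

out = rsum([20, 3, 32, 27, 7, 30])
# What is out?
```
Call trace:
rsum(a=[20, 3, 32, 27, 7, 30])
  rsum(a=[3, 32, 27, 7, 30])
    rsum(a=[32, 27, 7, 30])
      rsum(a=[27, 7, 30])
        rsum(a=[7, 30])
          rsum(a=[30])
            rsum(a=[])
            -> return 0
          -> return 30
        -> return 37
      -> return 64
    -> return 96
  -> return 99
-> return 119

Final answer: 119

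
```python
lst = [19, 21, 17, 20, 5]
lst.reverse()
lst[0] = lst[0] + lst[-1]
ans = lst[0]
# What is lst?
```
Trace:
  lst=[19, 21, 17, 20, 5]
  lst=[5, 20, 17, 21, 19]
  lst=[24, 20, 17, 21, 19]
  lst=[24, 20, 17, 21, 19], ans=24

Final answer: [24, 20, 17, 21, 19]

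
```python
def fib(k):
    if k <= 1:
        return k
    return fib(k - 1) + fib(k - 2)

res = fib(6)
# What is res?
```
Call trace (a repeated sub-call is expanded the first time; later identical calls just restate its return value):
fib(k=6)
  fib(k=5)
    fib(k=4)
      fib(k=3)
        fib(k=2)
          fib(k=1)
          -> return 1
          fib(k=0)
          -> return 0
        -> return 1
        fib(k=1)
        -> return 1
      -> return 2
      fib(k=2) -> return 1  (same call as traced above)
    -> return 3
    fib(k=3) -> return 2  (same call as traced above)
  -> return 5
  fib(k=4) -> return 3  (same call as traced above)
-> return 8

Final answer: 8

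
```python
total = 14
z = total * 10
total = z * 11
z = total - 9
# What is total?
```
Trace:
  total=14
  total=14, z=140
  total=1540, z=140
  total=1540, z=1531

Final answer: 1540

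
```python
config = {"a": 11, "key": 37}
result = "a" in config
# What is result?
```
Trace:
  config={'a': 11, 'key': 37}
  config={'a': 11, 'key': 37}, result=True

Final answer: True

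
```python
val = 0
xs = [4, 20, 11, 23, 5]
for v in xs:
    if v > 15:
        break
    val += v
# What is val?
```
Trace:
  val=0
  val=4, v=4
  val=4, v=20

Final answer: 4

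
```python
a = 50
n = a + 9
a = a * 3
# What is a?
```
Trace:
  a=50
  a=50, n=59
  a=150, n=59

Final answer: 150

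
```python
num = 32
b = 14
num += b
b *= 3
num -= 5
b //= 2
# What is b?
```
Trace:
  num=32
  num=32, b=14
  num=46, b=14
  num=46, b=42
  num=41, b=42
  num=41, b=21

Final answer: 21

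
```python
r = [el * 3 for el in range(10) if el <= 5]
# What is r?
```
Trace:
  el=0
  el=1
  el=2
  el=3
  el=4
  el=5
  el=6
  el=7
  el=8
  el=9
  r=[0, 3, 6, 9, 12, 15]

Final answer: [0, 3, 6, 9, 12, 15]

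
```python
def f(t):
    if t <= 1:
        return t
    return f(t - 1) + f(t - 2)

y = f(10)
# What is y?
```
Call trace (a repeated sub-call is expanded the first time; later identical calls just restate its return value):
f(t=10)
  f(t=9)
    f(t=8)
      f(t=7)
        f(t=6)
          f(t=5)
            f(t=4)
              f(t=3)
                f(t=2)
                  f(t=1)
                  -> return 1
                  f(t=0)
                  -> return 0
                -> return 1
                f(t=1)
                -> return 1
              -> return 2
              f(t=2) -> return 1  (same call as traced above)
            -> return 3
            f(t=3) -> return 2  (same call as traced above)
          -> return 5
          f(t=4) -> return 3  (same call as traced above)
        -> return 8
        f(t=5) -> return 5  (same call as traced above)
      -> return 13
      f(t=6) -> return 8  (same call as traced above)
    -> return 21
    f(t=7) -> return 13  (same call as traced above)
  -> return 34
  f(t=8) -> return 21  (same call as traced above)
-> return 55

Final answer: 55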